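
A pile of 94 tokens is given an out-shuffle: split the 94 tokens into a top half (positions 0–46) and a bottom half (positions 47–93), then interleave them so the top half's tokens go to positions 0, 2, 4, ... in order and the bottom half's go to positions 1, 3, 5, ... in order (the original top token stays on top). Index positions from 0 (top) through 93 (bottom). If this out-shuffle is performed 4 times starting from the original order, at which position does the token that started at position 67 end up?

Track the token's position through each out-shuffle:
67 → 41 → 82 → 71 → 49

49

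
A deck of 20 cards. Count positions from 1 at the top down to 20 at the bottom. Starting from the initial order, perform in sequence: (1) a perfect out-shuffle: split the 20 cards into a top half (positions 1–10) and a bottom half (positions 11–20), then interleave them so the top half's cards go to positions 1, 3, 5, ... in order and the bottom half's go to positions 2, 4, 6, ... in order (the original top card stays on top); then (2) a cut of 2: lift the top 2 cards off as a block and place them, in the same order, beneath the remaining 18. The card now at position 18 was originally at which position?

Undo the operations in reverse order, starting from position 18:
  undo op 2 (cut 2): 18 ← 20
  undo op 1 (out-shuffle, from bottom half): 20 ← 20
So the card at position 18 came from original position 20.

20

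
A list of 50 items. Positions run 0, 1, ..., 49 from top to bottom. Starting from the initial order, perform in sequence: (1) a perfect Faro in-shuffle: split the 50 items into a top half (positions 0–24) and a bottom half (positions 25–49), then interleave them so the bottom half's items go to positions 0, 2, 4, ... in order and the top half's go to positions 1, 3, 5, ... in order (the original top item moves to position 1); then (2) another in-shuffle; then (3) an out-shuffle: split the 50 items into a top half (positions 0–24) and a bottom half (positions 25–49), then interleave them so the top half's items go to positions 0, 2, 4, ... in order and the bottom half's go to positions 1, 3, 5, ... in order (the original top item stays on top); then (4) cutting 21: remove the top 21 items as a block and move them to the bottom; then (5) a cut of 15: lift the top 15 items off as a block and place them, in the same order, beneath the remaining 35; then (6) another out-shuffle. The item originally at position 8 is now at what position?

Track the item from position 8 forward through each operation:
  after op 1 (in-shuffle): 8 → 17
  after op 2 (in-shuffle): 17 → 35
  after op 3 (out-shuffle): 35 → 21
  after op 4 (cut 21): 21 → 0
  after op 5 (cut 15): 0 → 35
  after op 6 (out-shuffle): 35 → 21

21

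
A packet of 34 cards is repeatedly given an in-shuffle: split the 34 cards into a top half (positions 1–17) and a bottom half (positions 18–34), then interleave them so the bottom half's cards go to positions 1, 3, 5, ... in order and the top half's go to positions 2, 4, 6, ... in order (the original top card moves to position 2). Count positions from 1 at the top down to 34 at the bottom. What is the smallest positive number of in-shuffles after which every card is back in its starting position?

The in-shuffle permutes the 34 positions with cycle lengths [3, 3, 4, 12, 12].
Every card is home exactly when every cycle has completed a whole number of laps, i.e. after lcm(3, 4, 12) = 12 in-shuffles.

12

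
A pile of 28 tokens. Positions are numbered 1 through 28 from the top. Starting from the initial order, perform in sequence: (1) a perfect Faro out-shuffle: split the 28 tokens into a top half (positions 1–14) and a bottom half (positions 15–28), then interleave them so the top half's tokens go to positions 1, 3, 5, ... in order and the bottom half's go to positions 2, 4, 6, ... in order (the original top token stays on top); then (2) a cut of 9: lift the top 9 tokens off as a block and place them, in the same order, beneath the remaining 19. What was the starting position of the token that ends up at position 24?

3

Undo the operations in reverse order, starting from position 24:
  undo op 2 (cut 9): 24 ← 5
  undo op 1 (out-shuffle, from top half): 5 ← 3
So the token at position 24 came from original position 3.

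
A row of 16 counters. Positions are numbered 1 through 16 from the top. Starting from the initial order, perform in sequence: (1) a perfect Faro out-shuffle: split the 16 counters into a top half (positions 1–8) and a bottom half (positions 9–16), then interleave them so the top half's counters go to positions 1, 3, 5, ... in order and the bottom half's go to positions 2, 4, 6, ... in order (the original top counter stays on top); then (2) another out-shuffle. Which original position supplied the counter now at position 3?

9

Undo the operations in reverse order, starting from position 3:
  undo op 2 (out-shuffle, from top half): 3 ← 2
  undo op 1 (out-shuffle, from bottom half): 2 ← 9
So the counter at position 3 came from original position 9.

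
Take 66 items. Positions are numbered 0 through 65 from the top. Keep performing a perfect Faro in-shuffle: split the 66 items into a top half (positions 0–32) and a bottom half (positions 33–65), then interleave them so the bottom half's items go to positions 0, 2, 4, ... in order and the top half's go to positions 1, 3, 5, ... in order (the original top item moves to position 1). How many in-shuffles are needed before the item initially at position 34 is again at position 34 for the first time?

Follow position 34 under repeated in-shuffles:
34 → 2 → 5 → 11 → 23 → 47 → 28 → 57 → ... → 34 (length 66)
It first returns after 66 in-shuffles.

66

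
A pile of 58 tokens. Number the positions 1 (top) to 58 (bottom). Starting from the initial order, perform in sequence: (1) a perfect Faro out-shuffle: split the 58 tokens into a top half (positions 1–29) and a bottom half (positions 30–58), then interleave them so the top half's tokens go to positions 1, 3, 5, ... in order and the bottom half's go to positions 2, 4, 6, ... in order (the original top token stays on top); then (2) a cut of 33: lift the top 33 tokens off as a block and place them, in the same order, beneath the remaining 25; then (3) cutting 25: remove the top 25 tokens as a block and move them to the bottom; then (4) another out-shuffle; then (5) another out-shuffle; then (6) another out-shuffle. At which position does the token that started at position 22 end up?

52

Track the token from position 22 forward through each operation:
  after op 1 (out-shuffle): 22 → 43
  after op 2 (cut 33): 43 → 10
  after op 3 (cut 25): 10 → 43
  after op 4 (out-shuffle): 43 → 28
  after op 5 (out-shuffle): 28 → 55
  after op 6 (out-shuffle): 55 → 52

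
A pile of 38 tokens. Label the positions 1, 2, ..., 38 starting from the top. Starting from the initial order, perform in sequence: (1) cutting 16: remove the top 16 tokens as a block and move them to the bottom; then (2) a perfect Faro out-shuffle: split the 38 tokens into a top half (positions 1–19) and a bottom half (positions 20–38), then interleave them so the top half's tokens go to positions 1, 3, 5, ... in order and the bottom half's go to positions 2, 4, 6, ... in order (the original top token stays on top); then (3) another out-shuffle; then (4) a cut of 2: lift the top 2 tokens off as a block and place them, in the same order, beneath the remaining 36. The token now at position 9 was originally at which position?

38

Undo the operations in reverse order, starting from position 9:
  undo op 4 (cut 2): 9 ← 11
  undo op 3 (out-shuffle, from top half): 11 ← 6
  undo op 2 (out-shuffle, from bottom half): 6 ← 22
  undo op 1 (cut 16): 22 ← 38
So the token at position 9 came from original position 38.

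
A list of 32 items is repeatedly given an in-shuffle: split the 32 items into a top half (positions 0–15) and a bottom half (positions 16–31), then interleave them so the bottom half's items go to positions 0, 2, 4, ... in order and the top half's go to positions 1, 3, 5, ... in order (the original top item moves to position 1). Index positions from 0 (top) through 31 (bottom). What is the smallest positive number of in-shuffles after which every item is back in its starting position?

10

The in-shuffle permutes the 32 positions with cycle lengths [2, 10, 10, 10].
Every item is home exactly when every cycle has completed a whole number of laps, i.e. after lcm(2, 10) = 10 in-shuffles.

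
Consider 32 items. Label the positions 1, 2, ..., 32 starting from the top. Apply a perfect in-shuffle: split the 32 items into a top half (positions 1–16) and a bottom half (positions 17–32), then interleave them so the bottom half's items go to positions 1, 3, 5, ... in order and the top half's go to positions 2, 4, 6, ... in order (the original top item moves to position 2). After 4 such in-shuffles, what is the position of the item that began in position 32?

17

Track the item's position through each in-shuffle:
32 → 31 → 29 → 25 → 17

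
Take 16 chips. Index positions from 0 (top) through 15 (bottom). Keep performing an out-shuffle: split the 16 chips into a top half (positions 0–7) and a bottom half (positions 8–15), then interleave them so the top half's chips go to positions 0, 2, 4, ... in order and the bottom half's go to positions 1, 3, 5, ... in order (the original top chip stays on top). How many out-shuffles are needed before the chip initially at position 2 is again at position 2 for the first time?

Follow position 2 under repeated out-shuffles:
2 → 4 → 8 → 1 → 2
It first returns after 4 out-shuffles.

4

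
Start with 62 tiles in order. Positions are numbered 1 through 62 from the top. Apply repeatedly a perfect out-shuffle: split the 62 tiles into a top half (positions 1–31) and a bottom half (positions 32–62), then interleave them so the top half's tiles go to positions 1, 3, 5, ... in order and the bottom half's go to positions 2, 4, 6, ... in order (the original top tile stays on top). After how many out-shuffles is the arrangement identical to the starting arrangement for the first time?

60

The out-shuffle permutes the 62 positions with cycle lengths [1, 1, 60].
Every tile is home exactly when every cycle has completed a whole number of laps, i.e. after lcm(1, 60) = 60 out-shuffles.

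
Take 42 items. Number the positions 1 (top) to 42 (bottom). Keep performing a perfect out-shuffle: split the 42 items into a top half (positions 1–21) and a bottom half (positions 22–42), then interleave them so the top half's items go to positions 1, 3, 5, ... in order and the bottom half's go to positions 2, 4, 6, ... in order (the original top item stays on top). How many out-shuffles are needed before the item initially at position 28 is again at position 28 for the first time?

Follow position 28 under repeated out-shuffles:
28 → 14 → 27 → 12 → 23 → 4 → 7 → 13 → 25 → 8 → 15 → 29 → 16 → 31 → 20 → 39 → 36 → 30 → 18 → 35 → 28
It first returns after 20 out-shuffles.

20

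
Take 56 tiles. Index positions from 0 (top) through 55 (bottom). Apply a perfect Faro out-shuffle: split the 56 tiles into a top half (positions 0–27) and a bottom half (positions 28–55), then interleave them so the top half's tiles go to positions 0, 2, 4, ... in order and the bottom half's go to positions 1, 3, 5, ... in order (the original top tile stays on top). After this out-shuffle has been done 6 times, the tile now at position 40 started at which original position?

35

Work backwards from position 40, undoing one out-shuffle at a time:
40 ← 20 ← 10 ← 5 ← 30 ← 15 ← 35
So the tile now at position 40 started at position 35.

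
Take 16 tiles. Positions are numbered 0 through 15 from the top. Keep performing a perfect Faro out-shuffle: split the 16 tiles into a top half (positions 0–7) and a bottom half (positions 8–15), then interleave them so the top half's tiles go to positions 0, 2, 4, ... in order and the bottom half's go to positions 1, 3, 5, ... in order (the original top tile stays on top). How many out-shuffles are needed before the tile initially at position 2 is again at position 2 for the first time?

4

Follow position 2 under repeated out-shuffles:
2 → 4 → 8 → 1 → 2
It first returns after 4 out-shuffles.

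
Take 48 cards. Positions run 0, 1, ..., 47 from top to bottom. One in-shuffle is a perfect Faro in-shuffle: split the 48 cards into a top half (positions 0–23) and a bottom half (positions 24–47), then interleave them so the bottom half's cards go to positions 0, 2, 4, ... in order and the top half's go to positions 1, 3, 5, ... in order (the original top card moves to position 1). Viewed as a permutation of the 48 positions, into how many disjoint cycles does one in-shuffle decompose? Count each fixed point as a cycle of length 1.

4

Trace each unvisited position around until it returns:
(0 1 3 7 15 31 ... len 21) (2 5 11 23 47 46 ... len 21) (6 13 27) (20 41 34)
4 cycles in total.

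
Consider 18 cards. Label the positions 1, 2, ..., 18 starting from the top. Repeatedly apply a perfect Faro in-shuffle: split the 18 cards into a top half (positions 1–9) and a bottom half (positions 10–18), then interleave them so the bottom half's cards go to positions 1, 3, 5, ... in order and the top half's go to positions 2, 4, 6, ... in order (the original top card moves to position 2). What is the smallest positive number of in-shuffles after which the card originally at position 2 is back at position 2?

Follow position 2 under repeated in-shuffles:
2 → 4 → 8 → 16 → 13 → 7 → 14 → 9 → 18 → 17 → 15 → 11 → 3 → 6 → 12 → 5 → 10 → 1 → 2
It first returns after 18 in-shuffles.

18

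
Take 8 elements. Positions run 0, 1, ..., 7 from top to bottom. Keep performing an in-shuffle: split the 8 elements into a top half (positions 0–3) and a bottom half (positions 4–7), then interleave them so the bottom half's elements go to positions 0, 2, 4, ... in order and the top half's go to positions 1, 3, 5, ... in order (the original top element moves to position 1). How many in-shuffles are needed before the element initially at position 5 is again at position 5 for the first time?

Follow position 5 under repeated in-shuffles:
5 → 2 → 5
It first returns after 2 in-shuffles.

2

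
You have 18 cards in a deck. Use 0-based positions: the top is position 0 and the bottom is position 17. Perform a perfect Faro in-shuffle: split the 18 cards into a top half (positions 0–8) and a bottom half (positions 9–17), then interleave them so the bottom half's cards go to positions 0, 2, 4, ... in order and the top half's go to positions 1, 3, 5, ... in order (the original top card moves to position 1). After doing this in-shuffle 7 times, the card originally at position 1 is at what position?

Track the card's position through each in-shuffle:
1 → 3 → 7 → 15 → 12 → 6 → 13 → 8

8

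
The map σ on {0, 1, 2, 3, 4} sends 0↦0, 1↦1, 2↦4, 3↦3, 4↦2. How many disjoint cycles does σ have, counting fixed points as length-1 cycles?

4

Cycle decomposition: (0) (1) (2 4) (3).
4 cycles.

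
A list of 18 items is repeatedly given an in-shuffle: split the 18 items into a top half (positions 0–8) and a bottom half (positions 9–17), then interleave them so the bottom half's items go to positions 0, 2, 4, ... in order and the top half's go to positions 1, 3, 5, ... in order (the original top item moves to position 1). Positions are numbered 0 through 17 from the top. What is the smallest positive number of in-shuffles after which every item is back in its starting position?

18

The in-shuffle permutes the 18 positions with cycle lengths [18].
Every item is home exactly when every cycle has completed a whole number of laps, i.e. after lcm(18) = 18 in-shuffles.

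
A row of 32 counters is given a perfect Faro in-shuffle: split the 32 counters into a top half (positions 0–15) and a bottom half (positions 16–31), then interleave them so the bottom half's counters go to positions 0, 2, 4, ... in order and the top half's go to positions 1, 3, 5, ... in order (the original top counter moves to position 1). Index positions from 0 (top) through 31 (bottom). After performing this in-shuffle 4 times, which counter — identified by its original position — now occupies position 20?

Work backwards from position 20, undoing one in-shuffle at a time:
20 ← 26 ← 29 ← 14 ← 23
So the counter now at position 20 started at position 23.

23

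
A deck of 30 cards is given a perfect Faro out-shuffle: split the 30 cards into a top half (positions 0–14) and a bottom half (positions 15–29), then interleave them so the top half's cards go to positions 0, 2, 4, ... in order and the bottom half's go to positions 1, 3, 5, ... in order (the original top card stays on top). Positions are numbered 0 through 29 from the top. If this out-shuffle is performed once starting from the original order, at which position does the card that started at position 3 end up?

Track the card's position through each out-shuffle:
3 → 6

6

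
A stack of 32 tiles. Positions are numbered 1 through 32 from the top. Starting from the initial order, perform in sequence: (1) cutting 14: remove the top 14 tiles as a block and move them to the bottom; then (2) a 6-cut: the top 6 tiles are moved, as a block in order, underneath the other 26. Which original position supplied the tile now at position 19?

7

Undo the operations in reverse order, starting from position 19:
  undo op 2 (cut 6): 19 ← 25
  undo op 1 (cut 14): 25 ← 7
So the tile at position 19 came from original position 7.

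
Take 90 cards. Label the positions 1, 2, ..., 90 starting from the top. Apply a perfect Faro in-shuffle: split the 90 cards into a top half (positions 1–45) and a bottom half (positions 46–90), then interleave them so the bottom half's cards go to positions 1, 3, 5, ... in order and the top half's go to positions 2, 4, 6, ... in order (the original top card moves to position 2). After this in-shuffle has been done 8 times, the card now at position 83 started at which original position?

54

Work backwards from position 83, undoing one in-shuffle at a time:
83 ← 87 ← 89 ← 90 ← 45 ← 68 ← 34 ← 17 ← 54
So the card now at position 83 started at position 54.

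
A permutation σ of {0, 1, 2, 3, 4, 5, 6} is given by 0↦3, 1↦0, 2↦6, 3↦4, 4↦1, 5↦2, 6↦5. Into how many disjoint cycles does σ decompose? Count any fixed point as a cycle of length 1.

2

Cycle decomposition: (0 3 4 1) (2 6 5).
2 cycles.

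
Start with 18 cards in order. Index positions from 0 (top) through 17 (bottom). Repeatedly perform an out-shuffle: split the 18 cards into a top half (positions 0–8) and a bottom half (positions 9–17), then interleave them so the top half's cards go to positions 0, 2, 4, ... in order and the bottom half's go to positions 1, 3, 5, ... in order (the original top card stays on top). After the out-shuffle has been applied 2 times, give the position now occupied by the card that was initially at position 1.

4

Track the card's position through each out-shuffle:
1 → 2 → 4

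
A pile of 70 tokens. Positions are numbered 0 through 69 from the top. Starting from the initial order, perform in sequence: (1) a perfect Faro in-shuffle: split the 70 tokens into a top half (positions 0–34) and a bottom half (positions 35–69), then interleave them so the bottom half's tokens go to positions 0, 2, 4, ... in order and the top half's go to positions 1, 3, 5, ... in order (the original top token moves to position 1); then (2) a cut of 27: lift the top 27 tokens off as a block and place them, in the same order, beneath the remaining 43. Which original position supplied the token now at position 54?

Undo the operations in reverse order, starting from position 54:
  undo op 2 (cut 27): 54 ← 11
  undo op 1 (in-shuffle, from top half): 11 ← 5
So the token at position 54 came from original position 5.

5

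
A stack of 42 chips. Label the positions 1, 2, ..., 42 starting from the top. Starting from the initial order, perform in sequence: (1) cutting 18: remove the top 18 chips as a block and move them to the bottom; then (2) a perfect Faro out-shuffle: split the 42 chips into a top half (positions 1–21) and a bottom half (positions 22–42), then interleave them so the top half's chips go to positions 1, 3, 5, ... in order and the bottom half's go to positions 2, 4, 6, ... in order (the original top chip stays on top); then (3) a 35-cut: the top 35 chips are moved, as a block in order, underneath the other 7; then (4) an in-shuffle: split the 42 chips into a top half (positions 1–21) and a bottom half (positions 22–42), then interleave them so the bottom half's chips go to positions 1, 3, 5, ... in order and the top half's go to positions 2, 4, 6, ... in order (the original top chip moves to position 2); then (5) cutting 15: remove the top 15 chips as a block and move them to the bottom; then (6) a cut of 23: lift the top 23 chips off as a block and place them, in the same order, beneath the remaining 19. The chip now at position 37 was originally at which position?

Undo the operations in reverse order, starting from position 37:
  undo op 6 (cut 23): 37 ← 18
  undo op 5 (cut 15): 18 ← 33
  undo op 4 (in-shuffle, from bottom half): 33 ← 38
  undo op 3 (cut 35): 38 ← 31
  undo op 2 (out-shuffle, from top half): 31 ← 16
  undo op 1 (cut 18): 16 ← 34
So the chip at position 37 came from original position 34.

34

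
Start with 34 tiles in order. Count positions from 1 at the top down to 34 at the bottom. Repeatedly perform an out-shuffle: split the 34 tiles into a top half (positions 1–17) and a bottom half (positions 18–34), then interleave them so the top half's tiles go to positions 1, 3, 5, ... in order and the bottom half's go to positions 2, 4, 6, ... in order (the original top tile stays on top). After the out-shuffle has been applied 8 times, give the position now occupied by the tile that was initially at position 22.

31

Track the tile's position through each out-shuffle:
22 → 10 → 19 → 4 → 7 → 13 → 25 → 16 → 31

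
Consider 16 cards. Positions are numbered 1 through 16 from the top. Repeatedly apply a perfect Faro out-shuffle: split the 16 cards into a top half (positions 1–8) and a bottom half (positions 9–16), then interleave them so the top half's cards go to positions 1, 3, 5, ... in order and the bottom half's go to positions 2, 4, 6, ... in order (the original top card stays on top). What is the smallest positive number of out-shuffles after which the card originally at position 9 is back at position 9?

4

Follow position 9 under repeated out-shuffles:
9 → 2 → 3 → 5 → 9
It first returns after 4 out-shuffles.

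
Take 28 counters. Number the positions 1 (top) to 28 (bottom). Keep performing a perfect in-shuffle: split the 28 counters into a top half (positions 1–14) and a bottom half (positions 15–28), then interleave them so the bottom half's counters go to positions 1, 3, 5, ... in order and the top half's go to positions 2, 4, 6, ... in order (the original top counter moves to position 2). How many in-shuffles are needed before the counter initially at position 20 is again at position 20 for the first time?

28

Follow position 20 under repeated in-shuffles:
20 → 11 → 22 → 15 → 1 → 2 → 4 → 8 → ... → 20 (length 28)
It first returns after 28 in-shuffles.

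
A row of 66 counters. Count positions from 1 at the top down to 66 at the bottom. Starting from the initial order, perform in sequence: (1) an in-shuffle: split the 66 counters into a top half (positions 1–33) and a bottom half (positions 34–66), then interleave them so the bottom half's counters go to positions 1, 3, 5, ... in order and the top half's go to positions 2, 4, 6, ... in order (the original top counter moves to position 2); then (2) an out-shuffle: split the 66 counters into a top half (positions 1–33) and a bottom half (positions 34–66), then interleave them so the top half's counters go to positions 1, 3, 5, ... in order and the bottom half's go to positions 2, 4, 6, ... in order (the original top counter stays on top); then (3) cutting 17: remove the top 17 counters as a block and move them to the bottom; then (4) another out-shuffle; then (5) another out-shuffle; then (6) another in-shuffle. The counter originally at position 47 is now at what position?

22

Track the counter from position 47 forward through each operation:
  after op 1 (in-shuffle): 47 → 27
  after op 2 (out-shuffle): 27 → 53
  after op 3 (cut 17): 53 → 36
  after op 4 (out-shuffle): 36 → 6
  after op 5 (out-shuffle): 6 → 11
  after op 6 (in-shuffle): 11 → 22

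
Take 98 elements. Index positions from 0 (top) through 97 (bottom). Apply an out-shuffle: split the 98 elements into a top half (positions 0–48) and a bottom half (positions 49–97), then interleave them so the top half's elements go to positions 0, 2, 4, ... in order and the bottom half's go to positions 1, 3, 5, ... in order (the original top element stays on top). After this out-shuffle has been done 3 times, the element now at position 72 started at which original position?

9

Work backwards from position 72, undoing one out-shuffle at a time:
72 ← 36 ← 18 ← 9
So the element now at position 72 started at position 9.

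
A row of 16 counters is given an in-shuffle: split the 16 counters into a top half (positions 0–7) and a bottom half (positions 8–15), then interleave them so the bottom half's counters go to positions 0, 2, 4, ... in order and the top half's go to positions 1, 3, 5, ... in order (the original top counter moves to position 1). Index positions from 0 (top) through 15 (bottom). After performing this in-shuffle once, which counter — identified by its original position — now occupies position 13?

6

Work backwards from position 13, undoing one in-shuffle at a time:
13 ← 6
So the counter now at position 13 started at position 6.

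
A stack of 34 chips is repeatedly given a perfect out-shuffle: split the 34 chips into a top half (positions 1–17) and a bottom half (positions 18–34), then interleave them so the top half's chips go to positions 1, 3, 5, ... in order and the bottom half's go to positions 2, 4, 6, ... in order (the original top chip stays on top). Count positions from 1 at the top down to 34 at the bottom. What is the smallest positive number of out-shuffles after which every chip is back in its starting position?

10

The out-shuffle permutes the 34 positions with cycle lengths [1, 1, 2, 10, 10, 10].
Every chip is home exactly when every cycle has completed a whole number of laps, i.e. after lcm(1, 2, 10) = 10 out-shuffles.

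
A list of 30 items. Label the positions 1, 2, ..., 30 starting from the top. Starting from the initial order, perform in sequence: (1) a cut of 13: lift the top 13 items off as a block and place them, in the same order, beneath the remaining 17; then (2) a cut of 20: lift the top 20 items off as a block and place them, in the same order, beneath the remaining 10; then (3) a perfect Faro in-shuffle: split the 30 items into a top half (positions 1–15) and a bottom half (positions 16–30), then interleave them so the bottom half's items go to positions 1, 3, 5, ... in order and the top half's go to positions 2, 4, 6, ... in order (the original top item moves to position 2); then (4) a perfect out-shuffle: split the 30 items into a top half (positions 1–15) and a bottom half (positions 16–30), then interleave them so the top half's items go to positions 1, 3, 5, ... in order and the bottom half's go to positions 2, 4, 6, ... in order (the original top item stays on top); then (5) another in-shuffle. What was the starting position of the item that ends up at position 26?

22

Undo the operations in reverse order, starting from position 26:
  undo op 5 (in-shuffle, from top half): 26 ← 13
  undo op 4 (out-shuffle, from top half): 13 ← 7
  undo op 3 (in-shuffle, from bottom half): 7 ← 19
  undo op 2 (cut 20): 19 ← 9
  undo op 1 (cut 13): 9 ← 22
So the item at position 26 came from original position 22.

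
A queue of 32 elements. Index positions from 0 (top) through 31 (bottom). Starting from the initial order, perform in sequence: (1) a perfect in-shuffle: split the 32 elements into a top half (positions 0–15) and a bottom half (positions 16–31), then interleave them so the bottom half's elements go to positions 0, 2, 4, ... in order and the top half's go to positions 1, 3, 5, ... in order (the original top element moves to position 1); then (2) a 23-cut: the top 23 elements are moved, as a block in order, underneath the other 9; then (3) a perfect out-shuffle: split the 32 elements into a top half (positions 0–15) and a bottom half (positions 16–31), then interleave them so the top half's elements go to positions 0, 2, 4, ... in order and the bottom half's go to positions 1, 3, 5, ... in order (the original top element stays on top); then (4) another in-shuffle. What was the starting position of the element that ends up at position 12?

Undo the operations in reverse order, starting from position 12:
  undo op 4 (in-shuffle, from bottom half): 12 ← 22
  undo op 3 (out-shuffle, from top half): 22 ← 11
  undo op 2 (cut 23): 11 ← 2
  undo op 1 (in-shuffle, from bottom half): 2 ← 17
So the element at position 12 came from original position 17.

17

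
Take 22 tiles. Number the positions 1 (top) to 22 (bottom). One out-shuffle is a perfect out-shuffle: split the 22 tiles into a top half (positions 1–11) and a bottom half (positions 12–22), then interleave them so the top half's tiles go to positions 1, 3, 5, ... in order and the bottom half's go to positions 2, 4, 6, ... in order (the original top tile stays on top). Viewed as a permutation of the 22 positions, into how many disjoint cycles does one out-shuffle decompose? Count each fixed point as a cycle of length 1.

Trace each unvisited position around until it returns:
(1) (2 3 5 9 17 12) (4 7 13) (6 11 21 20 18 14) (8 15) (10 19 16) (22)
7 cycles in total.

7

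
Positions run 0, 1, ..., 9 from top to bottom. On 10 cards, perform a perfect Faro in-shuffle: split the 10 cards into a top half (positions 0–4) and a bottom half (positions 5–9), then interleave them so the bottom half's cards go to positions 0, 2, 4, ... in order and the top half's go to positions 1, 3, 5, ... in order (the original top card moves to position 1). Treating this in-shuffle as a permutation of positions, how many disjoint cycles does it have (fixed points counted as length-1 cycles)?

Trace each unvisited position around until it returns:
(0 1 3 7 4 9 8 6 2 5)
1 cycle in total.

1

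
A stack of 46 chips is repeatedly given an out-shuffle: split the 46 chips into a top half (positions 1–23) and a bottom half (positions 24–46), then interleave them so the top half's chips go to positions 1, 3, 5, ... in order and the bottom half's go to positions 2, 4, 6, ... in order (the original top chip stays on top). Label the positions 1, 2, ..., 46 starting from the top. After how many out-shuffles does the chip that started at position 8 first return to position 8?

Follow position 8 under repeated out-shuffles:
8 → 15 → 29 → 12 → 23 → 45 → 44 → 42 → 38 → 30 → 14 → 27 → 8
It first returns after 12 out-shuffles.

12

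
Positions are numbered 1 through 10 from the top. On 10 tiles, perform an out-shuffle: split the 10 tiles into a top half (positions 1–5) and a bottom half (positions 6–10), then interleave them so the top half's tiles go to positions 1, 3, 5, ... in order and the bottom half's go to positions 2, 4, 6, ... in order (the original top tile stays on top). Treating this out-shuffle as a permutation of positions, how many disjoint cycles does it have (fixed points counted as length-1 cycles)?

Trace each unvisited position around until it returns:
(1) (2 3 5 9 8 6) (4 7) (10)
4 cycles in total.

4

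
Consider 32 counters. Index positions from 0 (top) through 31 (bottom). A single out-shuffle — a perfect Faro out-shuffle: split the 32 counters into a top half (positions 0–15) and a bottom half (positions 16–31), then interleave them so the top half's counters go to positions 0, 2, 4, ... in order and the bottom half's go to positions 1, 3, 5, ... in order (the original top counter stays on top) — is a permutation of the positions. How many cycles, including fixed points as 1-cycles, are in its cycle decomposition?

Trace each unvisited position around until it returns:
(0) (1 2 4 8 16) (3 6 12 24 17) (5 10 20 9 18) (7 14 28 25 19) (11 22 13 26 21) (15 30 29 27 23) (31)
8 cycles in total.

8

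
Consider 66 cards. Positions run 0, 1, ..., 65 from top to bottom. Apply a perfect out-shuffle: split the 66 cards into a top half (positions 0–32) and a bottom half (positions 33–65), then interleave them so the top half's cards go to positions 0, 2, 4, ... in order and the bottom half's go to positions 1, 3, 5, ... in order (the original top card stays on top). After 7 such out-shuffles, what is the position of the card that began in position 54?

Track the card's position through each out-shuffle:
54 → 43 → 21 → 42 → 19 → 38 → 11 → 22

22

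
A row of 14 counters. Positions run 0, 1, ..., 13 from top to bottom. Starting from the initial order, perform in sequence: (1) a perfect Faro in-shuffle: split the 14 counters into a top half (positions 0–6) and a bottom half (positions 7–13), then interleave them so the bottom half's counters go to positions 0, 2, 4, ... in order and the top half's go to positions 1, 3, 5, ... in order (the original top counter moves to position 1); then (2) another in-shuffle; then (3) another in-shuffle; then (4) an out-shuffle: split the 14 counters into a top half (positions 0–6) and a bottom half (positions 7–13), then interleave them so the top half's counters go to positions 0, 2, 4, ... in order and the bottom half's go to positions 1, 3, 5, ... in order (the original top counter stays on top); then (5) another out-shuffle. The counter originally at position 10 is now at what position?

Track the counter from position 10 forward through each operation:
  after op 1 (in-shuffle): 10 → 6
  after op 2 (in-shuffle): 6 → 13
  after op 3 (in-shuffle): 13 → 12
  after op 4 (out-shuffle): 12 → 11
  after op 5 (out-shuffle): 11 → 9

9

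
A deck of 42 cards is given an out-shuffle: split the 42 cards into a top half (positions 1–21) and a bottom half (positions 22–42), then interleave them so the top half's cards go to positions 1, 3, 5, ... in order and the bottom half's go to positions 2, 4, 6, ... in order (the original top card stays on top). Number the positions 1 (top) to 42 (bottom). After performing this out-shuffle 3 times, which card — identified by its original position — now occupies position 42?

Work backwards from position 42, undoing one out-shuffle at a time:
42 ← 42 ← 42 ← 42
So the card now at position 42 started at position 42.

42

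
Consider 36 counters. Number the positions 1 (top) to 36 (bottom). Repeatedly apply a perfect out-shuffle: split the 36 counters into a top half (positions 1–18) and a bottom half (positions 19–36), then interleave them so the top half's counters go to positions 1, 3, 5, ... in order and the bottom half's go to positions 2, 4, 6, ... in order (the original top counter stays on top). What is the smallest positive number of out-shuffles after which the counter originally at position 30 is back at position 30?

12

Follow position 30 under repeated out-shuffles:
30 → 24 → 12 → 23 → 10 → 19 → 2 → 3 → 5 → 9 → 17 → 33 → 30
It first returns after 12 out-shuffles.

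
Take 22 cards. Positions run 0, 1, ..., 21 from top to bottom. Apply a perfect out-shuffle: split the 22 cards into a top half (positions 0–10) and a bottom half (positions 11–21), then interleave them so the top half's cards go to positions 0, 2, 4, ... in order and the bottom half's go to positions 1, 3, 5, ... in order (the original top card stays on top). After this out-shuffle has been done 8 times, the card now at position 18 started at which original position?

15

Work backwards from position 18, undoing one out-shuffle at a time:
18 ← 9 ← 15 ← 18 ← 9 ← 15 ← 18 ← 9 ← 15
So the card now at position 18 started at position 15.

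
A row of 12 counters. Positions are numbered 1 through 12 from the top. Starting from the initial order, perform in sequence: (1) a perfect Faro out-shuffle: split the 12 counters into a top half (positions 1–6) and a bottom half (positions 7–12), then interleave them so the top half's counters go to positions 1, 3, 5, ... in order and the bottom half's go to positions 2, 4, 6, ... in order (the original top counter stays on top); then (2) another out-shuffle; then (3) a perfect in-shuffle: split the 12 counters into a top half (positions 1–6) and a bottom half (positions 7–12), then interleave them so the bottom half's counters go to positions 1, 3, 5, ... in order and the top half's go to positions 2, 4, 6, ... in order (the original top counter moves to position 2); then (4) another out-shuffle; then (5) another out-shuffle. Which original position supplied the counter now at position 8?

Undo the operations in reverse order, starting from position 8:
  undo op 5 (out-shuffle, from bottom half): 8 ← 10
  undo op 4 (out-shuffle, from bottom half): 10 ← 11
  undo op 3 (in-shuffle, from bottom half): 11 ← 12
  undo op 2 (out-shuffle, from bottom half): 12 ← 12
  undo op 1 (out-shuffle, from bottom half): 12 ← 12
So the counter at position 8 came from original position 12.

12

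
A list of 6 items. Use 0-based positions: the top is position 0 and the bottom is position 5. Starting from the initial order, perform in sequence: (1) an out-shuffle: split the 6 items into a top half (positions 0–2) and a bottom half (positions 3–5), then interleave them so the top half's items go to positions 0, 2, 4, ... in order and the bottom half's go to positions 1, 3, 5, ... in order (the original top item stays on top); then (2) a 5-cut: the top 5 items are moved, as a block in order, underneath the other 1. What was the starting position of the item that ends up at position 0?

Undo the operations in reverse order, starting from position 0:
  undo op 2 (cut 5): 0 ← 5
  undo op 1 (out-shuffle, from bottom half): 5 ← 5
So the item at position 0 came from original position 5.

5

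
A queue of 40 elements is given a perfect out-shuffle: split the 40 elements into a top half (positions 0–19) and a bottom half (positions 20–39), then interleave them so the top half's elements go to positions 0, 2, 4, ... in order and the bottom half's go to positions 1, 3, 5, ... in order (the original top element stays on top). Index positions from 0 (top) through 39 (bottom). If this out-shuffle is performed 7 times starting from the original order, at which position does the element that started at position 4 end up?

Track the element's position through each out-shuffle:
4 → 8 → 16 → 32 → 25 → 11 → 22 → 5

5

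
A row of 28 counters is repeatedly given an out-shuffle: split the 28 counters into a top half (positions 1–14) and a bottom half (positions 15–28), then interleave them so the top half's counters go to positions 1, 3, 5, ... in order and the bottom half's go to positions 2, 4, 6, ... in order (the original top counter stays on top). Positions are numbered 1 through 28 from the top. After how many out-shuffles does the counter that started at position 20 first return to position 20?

18

Follow position 20 under repeated out-shuffles:
20 → 12 → 23 → 18 → 8 → 15 → 2 → 3 → 5 → 9 → 17 → 6 → 11 → 21 → 14 → 27 → 26 → 24 → 20
It first returns after 18 out-shuffles.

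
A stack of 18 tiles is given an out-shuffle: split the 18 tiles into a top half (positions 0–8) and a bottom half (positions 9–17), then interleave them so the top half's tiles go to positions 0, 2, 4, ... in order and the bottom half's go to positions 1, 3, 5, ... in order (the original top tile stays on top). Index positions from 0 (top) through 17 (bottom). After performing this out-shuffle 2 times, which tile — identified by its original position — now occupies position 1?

Work backwards from position 1, undoing one out-shuffle at a time:
1 ← 9 ← 13
So the tile now at position 1 started at position 13.

13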